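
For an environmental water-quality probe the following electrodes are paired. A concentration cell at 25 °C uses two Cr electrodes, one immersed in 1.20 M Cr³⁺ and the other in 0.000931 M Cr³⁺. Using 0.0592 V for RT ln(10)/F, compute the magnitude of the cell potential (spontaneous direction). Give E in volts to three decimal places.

+0.061 V

For a concentration cell E°cell = 0. The 1.20 M side is the cathode (reduction is favoured where [Cr³⁺] is higher).
With n = 3, E = −(0.0592/3) log([Cr³⁺]ₐₙ/[Cr³⁺]꜀ₐₜ) = −(0.0592/3) log(0.000931/1.2) = −(0.0592/3)(-3.110) = +0.061 V.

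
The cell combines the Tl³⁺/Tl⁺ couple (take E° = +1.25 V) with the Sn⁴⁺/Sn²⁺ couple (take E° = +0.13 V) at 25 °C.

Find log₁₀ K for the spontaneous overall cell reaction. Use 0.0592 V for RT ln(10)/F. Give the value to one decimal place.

Cathode: Tl³⁺/Tl⁺; anode: Sn⁴⁺/Sn²⁺. E°cell = +1.12 V, n = 2.
log K = nE°cell / 0.0592 = (2)(+1.12) / 0.0592 = 37.8.

37.8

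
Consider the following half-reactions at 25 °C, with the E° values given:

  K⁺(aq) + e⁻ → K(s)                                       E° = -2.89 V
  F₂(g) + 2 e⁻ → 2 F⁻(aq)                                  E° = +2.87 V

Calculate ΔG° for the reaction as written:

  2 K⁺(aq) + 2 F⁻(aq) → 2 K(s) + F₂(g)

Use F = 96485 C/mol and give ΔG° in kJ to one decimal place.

+1111.5 kJ

As written, K⁺/K is reduced (cathode) and F₂/F⁻ is oxidised (anode), so E°cell = (-2.89) − (+2.87) = -5.76 V.
Balancing electrons gives n = 2.
ΔG° = −nFE° = −(2)(96485)(-5.76) = 1,111,507 J = +1111.5 kJ.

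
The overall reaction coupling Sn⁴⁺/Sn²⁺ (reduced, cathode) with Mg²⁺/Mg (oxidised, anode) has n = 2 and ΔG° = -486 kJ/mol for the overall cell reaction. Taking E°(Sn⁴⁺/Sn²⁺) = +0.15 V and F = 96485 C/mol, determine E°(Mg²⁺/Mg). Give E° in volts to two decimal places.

E°cell = −ΔG°/(nF) = −(-486×10³)/((2)(96485)) = +2.519 V.
Since Sn⁴⁺/Sn²⁺ is the cathode and Mg²⁺/Mg the anode, E°cell = E°(Sn⁴⁺/Sn²⁺) − E°(Mg²⁺/Mg).
So E°(Mg²⁺/Mg) = E°(Sn⁴⁺/Sn²⁺) − E°cell = (+0.15) − (+2.519) = -2.37 V.

-2.37 V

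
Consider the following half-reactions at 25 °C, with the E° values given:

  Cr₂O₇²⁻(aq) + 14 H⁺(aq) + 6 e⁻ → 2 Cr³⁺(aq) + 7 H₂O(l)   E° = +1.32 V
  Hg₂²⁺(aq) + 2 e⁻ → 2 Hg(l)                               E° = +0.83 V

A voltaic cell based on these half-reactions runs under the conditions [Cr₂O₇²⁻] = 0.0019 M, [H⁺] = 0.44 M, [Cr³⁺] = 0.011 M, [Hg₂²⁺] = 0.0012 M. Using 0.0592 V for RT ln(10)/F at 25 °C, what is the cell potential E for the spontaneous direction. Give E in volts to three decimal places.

+0.539 V

Cr₂O₇²⁻/Cr³⁺ is the cathode (higher E°), Hg₂²⁺/Hg the anode: E°cell = +1.32 − (+0.83) = +0.49 V, n = 6.
Overall: Cr₂O₇²⁻(aq) + 14 H⁺(aq) + 6 Hg(l) → 2 Cr³⁺(aq) + 7 H₂O(l) + 3 Hg₂²⁺(aq)
Q = [Cr³⁺]^2·[Hg₂²⁺]^3 / ([Cr₂O₇²⁻]·[H⁺]^14); log Q = -4.967.
E = E° − (0.0592/n) log Q = +0.49 − (0.0592/6)(-4.967) = +0.539 V.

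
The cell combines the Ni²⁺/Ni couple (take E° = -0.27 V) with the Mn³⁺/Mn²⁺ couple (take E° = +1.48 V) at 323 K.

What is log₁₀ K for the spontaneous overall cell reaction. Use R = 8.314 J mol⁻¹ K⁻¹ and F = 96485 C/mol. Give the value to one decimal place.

54.6

Cathode: Mn³⁺/Mn²⁺; anode: Ni²⁺/Ni. E°cell = (+1.48) − (-0.27) = +1.75 V, with n = 2.
ΔG° = −nFE° = −RT ln K, so ln K = nFE°/(RT) = (2)(96485)(+1.75) / ((8.314)(323)) = 125.752.
log₁₀ K = 125.752 / ln 10 = 54.6.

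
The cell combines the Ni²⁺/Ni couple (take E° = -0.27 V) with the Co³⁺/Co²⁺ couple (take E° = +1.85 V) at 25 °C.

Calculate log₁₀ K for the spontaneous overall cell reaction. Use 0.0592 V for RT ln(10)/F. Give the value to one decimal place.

Cathode: Co³⁺/Co²⁺; anode: Ni²⁺/Ni. E°cell = +2.12 V, n = 2.
log K = nE°cell / 0.0592 = (2)(+2.12) / 0.0592 = 71.6.

71.6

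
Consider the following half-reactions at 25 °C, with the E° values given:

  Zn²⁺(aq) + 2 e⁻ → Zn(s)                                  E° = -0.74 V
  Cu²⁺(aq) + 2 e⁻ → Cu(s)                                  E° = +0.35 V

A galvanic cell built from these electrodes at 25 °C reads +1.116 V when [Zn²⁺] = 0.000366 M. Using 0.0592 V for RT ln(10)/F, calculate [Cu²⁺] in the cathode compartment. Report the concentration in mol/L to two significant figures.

0.0028 M

Cu²⁺/Cu is the cathode, Zn²⁺/Zn the anode: E°cell = +1.09 V, n = 2.
Overall reaction: Cu²⁺(aq) + Zn(s) → Cu(s) + Zn²⁺(aq); Q = [Zn²⁺]^1/[Cu²⁺]^1.
From E = E° − (0.0592/n) log Q: log Q = (E° − E)·n/0.0592 = (+1.09 − (+1.116))·2/0.0592 = -0.8784.
So 1·log[Cu²⁺] = 1·log(0.000366) − log Q = -3.4365 − (-0.8784) = -2.5581; [Cu²⁺] = 10^(-2.5581) ≈ 0.0028 M.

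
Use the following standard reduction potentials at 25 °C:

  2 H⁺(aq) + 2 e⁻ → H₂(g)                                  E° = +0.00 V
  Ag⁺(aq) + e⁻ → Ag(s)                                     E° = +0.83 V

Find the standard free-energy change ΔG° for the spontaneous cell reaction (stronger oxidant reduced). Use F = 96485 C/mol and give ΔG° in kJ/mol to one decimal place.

-160.2 kJ/mol

Ag⁺/Ag (E° = +0.83 V) is the cathode; H⁺/H₂ (E° = +0.00 V) is the anode, so E°cell = +0.83 V.
Balancing electrons gives n = 2 (lcm of 1 and 2).
ΔG° = −nFE° = −(2)(96485)(+0.83) = -160,165 J = -160.2 kJ/mol.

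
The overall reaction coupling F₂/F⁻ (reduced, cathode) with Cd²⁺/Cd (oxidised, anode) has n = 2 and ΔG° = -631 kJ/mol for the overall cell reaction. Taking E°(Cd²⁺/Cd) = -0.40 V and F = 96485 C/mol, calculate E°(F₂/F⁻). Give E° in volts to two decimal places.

E°cell = −ΔG°/(nF) = −(-631×10³)/((2)(96485)) = +3.270 V.
Since F₂/F⁻ is the cathode and Cd²⁺/Cd the anode, E°cell = E°(F₂/F⁻) − E°(Cd²⁺/Cd).
So E°(F₂/F⁻) = E°cell + E°(Cd²⁺/Cd) = +3.270 + (-0.40) = +2.87 V.

+2.87 V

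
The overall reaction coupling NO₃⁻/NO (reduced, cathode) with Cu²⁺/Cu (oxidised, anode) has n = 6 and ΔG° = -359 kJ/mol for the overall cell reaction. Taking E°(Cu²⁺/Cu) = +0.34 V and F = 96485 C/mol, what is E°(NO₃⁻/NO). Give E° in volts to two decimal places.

+0.96 V

E°cell = −ΔG°/(nF) = −(-359×10³)/((6)(96485)) = +0.620 V.
Since NO₃⁻/NO is the cathode and Cu²⁺/Cu the anode, E°cell = E°(NO₃⁻/NO) − E°(Cu²⁺/Cu).
So E°(NO₃⁻/NO) = E°cell + E°(Cu²⁺/Cu) = +0.620 + (+0.34) = +0.96 V.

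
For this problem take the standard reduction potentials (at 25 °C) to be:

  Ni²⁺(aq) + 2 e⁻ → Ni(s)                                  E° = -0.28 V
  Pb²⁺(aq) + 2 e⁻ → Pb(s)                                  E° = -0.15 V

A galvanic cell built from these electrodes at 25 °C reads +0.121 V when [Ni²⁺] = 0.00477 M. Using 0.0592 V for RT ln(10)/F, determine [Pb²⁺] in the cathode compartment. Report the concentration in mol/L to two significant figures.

0.0024 M

Pb²⁺/Pb is the cathode, Ni²⁺/Ni the anode: E°cell = +0.13 V, n = 2.
Overall reaction: Pb²⁺(aq) + Ni(s) → Pb(s) + Ni²⁺(aq); Q = [Ni²⁺]^1/[Pb²⁺]^1.
From E = E° − (0.0592/n) log Q: log Q = (E° − E)·n/0.0592 = (+0.13 − (+0.121))·2/0.0592 = 0.3041.
So 1·log[Pb²⁺] = 1·log(0.00477) − log Q = -2.3215 − (0.3041) = -2.6256; [Pb²⁺] = 10^(-2.6256) ≈ 0.0024 M.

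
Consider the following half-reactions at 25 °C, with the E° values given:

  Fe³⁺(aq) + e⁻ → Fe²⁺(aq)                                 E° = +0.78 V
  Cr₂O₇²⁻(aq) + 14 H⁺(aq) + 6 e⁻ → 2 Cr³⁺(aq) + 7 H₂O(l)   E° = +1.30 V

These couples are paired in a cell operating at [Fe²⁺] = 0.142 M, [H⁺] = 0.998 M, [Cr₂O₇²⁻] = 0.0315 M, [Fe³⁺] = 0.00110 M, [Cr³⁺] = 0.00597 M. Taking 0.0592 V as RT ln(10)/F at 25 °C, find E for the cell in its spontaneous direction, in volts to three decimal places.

+0.674 V

Cr₂O₇²⁻/Cr³⁺ is the cathode (higher E°), Fe³⁺/Fe²⁺ the anode: E°cell = +1.30 − (+0.78) = +0.52 V, n = 6.
Overall: Cr₂O₇²⁻(aq) + 14 H⁺(aq) + 6 Fe²⁺(aq) → 2 Cr³⁺(aq) + 7 H₂O(l) + 6 Fe³⁺(aq)
Q = [Cr³⁺]^2·[Fe³⁺]^6 / ([Cr₂O₇²⁻]·[H⁺]^14·[Fe²⁺]^6); log Q = -15.600.
E = E° − (0.0592/n) log Q = +0.52 − (0.0592/6)(-15.600) = +0.674 V.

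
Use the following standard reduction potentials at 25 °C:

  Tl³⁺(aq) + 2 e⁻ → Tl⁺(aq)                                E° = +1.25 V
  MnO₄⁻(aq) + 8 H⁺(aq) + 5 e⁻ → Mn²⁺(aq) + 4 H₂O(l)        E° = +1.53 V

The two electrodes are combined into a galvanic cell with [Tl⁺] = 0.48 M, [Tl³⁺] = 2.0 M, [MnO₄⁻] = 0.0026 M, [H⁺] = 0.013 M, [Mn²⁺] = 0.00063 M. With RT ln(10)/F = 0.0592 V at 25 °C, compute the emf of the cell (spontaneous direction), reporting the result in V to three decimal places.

+0.090 V

MnO₄⁻/Mn²⁺ is the cathode (higher E°), Tl³⁺/Tl⁺ the anode: E°cell = +1.53 − (+1.25) = +0.28 V, n = 10.
Overall: 2 MnO₄⁻(aq) + 16 H⁺(aq) + 5 Tl⁺(aq) → 2 Mn²⁺(aq) + 8 H₂O(l) + 5 Tl³⁺(aq)
Q = [Mn²⁺]^2·[Tl³⁺]^5 / ([MnO₄⁻]^2·[H⁺]^16·[Tl⁺]^5); log Q = 32.045.
E = E° − (0.0592/n) log Q = +0.28 − (0.0592/10)(32.045) = +0.090 V.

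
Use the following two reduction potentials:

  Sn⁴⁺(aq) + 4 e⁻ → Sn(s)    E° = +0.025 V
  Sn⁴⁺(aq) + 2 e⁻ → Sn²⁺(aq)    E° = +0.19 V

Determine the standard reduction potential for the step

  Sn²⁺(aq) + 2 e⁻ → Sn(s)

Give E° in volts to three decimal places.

Sequential free energies add, so n₃E°₃ = n₁E°₁ + n₂E°₂.
With n₃ = 4, and the known step contributing 2×(+0.19) V, the unknown satisfies 2·E° = 4×(+0.025) − 2×(+0.19) = -0.280.
E° = -0.280 / 2 = -0.140 V.

-0.140 V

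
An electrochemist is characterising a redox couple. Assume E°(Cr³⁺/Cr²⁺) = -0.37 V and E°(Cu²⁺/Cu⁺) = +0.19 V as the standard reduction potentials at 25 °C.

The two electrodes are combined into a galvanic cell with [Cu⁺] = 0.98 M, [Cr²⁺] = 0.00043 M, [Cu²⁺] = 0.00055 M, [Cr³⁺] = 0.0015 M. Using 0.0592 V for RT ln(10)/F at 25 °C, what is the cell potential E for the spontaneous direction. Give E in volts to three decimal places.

+0.335 V

Cu²⁺/Cu⁺ is the cathode (higher E°), Cr³⁺/Cr²⁺ the anode: E°cell = +0.19 − (-0.37) = +0.56 V, n = 1.
Overall: Cu²⁺(aq) + Cr²⁺(aq) → Cu⁺(aq) + Cr³⁺(aq)
Q = [Cu⁺]·[Cr³⁺] / ([Cu²⁺]·[Cr²⁺]); log Q = 3.793.
E = E° − (0.0592/n) log Q = +0.56 − (0.0592/1)(3.793) = +0.335 V.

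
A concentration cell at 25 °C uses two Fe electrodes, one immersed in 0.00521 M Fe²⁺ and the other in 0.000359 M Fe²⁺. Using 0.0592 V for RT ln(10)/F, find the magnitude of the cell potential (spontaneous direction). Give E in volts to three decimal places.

For a concentration cell E°cell = 0. The 0.00521 M side is the cathode (reduction is favoured where [Fe²⁺] is higher).
With n = 2, E = −(0.0592/2) log([Fe²⁺]ₐₙ/[Fe²⁺]꜀ₐₜ) = −(0.0592/2) log(0.000359/0.00521) = −(0.0592/2)(-1.162) = +0.034 V.

+0.034 V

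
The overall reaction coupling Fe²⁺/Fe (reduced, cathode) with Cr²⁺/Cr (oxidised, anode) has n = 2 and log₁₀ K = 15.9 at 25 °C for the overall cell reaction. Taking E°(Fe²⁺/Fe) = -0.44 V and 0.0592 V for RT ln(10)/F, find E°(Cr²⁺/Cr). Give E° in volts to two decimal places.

-0.91 V

E°cell = (0.0592/n)·log K = (0.0592/2)(15.9) = +0.471 V.
Since Fe²⁺/Fe is the cathode and Cr²⁺/Cr the anode, E°cell = E°(Fe²⁺/Fe) − E°(Cr²⁺/Cr).
So E°(Cr²⁺/Cr) = E°(Fe²⁺/Fe) − E°cell = (-0.44) − (+0.471) = -0.91 V.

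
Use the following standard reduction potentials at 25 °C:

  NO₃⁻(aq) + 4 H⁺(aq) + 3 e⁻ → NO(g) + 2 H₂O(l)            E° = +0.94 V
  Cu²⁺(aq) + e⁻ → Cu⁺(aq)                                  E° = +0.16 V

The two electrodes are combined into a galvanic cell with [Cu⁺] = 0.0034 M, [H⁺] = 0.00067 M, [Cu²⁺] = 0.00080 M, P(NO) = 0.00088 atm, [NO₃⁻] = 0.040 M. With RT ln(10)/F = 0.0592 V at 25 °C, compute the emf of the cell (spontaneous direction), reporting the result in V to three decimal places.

+0.599 V

NO₃⁻/NO is the cathode (higher E°), Cu²⁺/Cu⁺ the anode: E°cell = +0.94 − (+0.16) = +0.78 V, n = 3.
Overall: NO₃⁻(aq) + 4 H⁺(aq) + 3 Cu⁺(aq) → NO(g) + 2 H₂O(l) + 3 Cu²⁺(aq)
Q = P(NO)·[Cu²⁺]^3 / ([NO₃⁻]·[H⁺]^4·[Cu⁺]^3); log Q = 9.153.
E = E° − (0.0592/n) log Q = +0.78 − (0.0592/3)(9.153) = +0.599 V.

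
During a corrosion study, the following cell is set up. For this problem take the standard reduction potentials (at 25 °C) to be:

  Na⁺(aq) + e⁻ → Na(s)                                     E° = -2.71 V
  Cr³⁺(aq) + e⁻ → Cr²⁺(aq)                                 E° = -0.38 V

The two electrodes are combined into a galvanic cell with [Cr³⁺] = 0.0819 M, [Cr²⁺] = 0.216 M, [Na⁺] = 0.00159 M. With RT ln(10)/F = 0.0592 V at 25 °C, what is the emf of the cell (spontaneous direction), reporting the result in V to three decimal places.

Cr³⁺/Cr²⁺ is the cathode (higher E°), Na⁺/Na the anode: E°cell = -0.38 − (-2.71) = +2.33 V, n = 1.
Overall: Cr³⁺(aq) + Na(s) → Cr²⁺(aq) + Na⁺(aq)
Q = [Cr²⁺]·[Na⁺] / ([Cr³⁺]); log Q = -2.377.
E = E° − (0.0592/n) log Q = +2.33 − (0.0592/1)(-2.377) = +2.471 V.

+2.471 V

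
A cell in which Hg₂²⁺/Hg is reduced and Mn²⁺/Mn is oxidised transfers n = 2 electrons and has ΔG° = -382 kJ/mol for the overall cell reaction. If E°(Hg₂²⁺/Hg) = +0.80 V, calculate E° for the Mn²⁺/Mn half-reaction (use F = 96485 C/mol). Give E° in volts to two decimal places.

E°cell = −ΔG°/(nF) = −(-382×10³)/((2)(96485)) = +1.980 V.
Since Hg₂²⁺/Hg is the cathode and Mn²⁺/Mn the anode, E°cell = E°(Hg₂²⁺/Hg) − E°(Mn²⁺/Mn).
So E°(Mn²⁺/Mn) = E°(Hg₂²⁺/Hg) − E°cell = (+0.80) − (+1.980) = -1.18 V.

-1.18 V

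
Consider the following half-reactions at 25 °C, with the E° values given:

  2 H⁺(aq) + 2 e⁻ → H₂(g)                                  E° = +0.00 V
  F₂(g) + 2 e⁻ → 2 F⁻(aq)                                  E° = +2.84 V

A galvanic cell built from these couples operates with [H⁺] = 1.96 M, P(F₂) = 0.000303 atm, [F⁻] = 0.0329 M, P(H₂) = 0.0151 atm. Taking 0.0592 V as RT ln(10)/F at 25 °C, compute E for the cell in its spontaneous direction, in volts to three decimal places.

+2.752 V

F₂/F⁻ is the cathode (higher E°), H⁺/H₂ the anode: E°cell = +2.84 − (+0.00) = +2.84 V, n = 2.
Overall: F₂(g) + H₂(g) → 2 F⁻(aq) + 2 H⁺(aq)
Q = [F⁻]^2·[H⁺]^2 / (P(F₂)·P(H₂)); log Q = 2.958.
E = E° − (0.0592/n) log Q = +2.84 − (0.0592/2)(2.958) = +2.752 V.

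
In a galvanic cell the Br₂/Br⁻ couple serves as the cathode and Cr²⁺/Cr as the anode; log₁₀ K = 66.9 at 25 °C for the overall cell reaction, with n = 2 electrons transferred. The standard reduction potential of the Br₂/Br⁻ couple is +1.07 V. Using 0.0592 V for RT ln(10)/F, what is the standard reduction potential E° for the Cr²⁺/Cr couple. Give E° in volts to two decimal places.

E°cell = (0.0592/n)·log K = (0.0592/2)(66.9) = +1.980 V.
Since Br₂/Br⁻ is the cathode and Cr²⁺/Cr the anode, E°cell = E°(Br₂/Br⁻) − E°(Cr²⁺/Cr).
So E°(Cr²⁺/Cr) = E°(Br₂/Br⁻) − E°cell = (+1.07) − (+1.980) = -0.91 V.

-0.91 V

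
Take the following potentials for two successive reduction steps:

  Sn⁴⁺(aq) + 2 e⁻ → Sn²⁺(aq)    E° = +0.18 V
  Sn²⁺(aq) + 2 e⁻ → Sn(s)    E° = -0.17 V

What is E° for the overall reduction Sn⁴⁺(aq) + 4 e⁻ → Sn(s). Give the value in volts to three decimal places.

Since ΔG° = −nFE° is additive over sequential reductions, n₃E°₃ = n₁E°₁ + n₂E°₂.
E°₃ = (2×+0.18 + 2×-0.17) / 4 = (+0.020) / 4 = +0.005 V.

+0.005 V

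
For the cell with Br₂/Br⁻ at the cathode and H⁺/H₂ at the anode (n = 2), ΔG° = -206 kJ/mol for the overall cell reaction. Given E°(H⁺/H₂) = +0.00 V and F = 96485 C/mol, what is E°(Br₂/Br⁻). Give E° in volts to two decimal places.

+1.07 V

E°cell = −ΔG°/(nF) = −(-206×10³)/((2)(96485)) = +1.068 V.
Since Br₂/Br⁻ is the cathode and H⁺/H₂ the anode, E°cell = E°(Br₂/Br⁻) − E°(H⁺/H₂).
So E°(Br₂/Br⁻) = E°cell + E°(H⁺/H₂) = +1.068 + (+0.00) = +1.07 V.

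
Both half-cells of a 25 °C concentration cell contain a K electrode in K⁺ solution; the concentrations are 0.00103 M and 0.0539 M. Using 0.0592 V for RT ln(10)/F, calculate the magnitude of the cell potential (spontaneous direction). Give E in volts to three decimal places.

For a concentration cell E°cell = 0. The 0.0539 M side is the cathode (reduction is favoured where [K⁺] is higher).
With n = 1, E = −(0.0592/1) log([K⁺]ₐₙ/[K⁺]꜀ₐₜ) = −(0.0592/1) log(0.00103/0.0539) = −(0.0592/1)(-1.719) = +0.102 V.

+0.102 V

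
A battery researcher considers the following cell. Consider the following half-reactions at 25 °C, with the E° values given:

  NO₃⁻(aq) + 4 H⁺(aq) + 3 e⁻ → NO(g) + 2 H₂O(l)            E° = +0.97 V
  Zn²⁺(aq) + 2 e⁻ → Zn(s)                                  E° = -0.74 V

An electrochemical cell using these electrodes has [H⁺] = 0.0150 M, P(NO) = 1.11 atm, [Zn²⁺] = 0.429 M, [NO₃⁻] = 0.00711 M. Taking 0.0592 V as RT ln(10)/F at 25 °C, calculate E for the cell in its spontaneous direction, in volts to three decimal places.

+1.534 V

NO₃⁻/NO is the cathode (higher E°), Zn²⁺/Zn the anode: E°cell = +0.97 − (-0.74) = +1.71 V, n = 6.
Overall: 2 NO₃⁻(aq) + 8 H⁺(aq) + 3 Zn(s) → 2 NO(g) + 4 H₂O(l) + 3 Zn²⁺(aq)
Q = P(NO)^2·[Zn²⁺]^3 / ([NO₃⁻]^2·[H⁺]^8); log Q = 17.876.
E = E° − (0.0592/n) log Q = +1.71 − (0.0592/6)(17.876) = +1.534 V.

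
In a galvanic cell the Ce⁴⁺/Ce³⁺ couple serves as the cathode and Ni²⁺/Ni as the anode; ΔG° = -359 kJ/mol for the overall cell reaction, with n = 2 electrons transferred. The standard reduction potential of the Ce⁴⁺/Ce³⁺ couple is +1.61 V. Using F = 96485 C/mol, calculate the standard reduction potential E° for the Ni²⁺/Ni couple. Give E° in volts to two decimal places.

-0.25 V

E°cell = −ΔG°/(nF) = −(-359×10³)/((2)(96485)) = +1.860 V.
Since Ce⁴⁺/Ce³⁺ is the cathode and Ni²⁺/Ni the anode, E°cell = E°(Ce⁴⁺/Ce³⁺) − E°(Ni²⁺/Ni).
So E°(Ni²⁺/Ni) = E°(Ce⁴⁺/Ce³⁺) − E°cell = (+1.61) − (+1.860) = -0.25 V.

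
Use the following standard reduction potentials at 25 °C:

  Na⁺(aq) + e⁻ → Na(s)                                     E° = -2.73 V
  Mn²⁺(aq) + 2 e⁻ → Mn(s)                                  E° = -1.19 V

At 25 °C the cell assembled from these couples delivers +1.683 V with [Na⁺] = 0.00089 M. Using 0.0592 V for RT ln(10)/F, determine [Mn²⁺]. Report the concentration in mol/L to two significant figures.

0.054 M

Mn²⁺/Mn is the cathode, Na⁺/Na the anode: E°cell = +1.54 V, n = 2.
Overall reaction: Mn²⁺(aq) + 2 Na(s) → Mn(s) + 2 Na⁺(aq); Q = [Na⁺]^2/[Mn²⁺]^1.
From E = E° − (0.0592/n) log Q: log Q = (E° − E)·n/0.0592 = (+1.54 − (+1.683))·2/0.0592 = -4.8311.
So 1·log[Mn²⁺] = 2·log(0.00089) − log Q = -6.1012 − (-4.8311) = -1.2701; [Mn²⁺] = 10^(-1.2701) ≈ 0.054 M.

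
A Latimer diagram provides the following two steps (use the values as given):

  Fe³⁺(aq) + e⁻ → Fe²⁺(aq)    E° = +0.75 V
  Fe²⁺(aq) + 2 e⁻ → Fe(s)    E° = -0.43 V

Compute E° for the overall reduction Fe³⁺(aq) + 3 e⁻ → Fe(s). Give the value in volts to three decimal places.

-0.037 V

Standard free energies of sequential steps add: ΔG°₃ = ΔG°₁ + ΔG°₂, so n₃E°₃ = n₁E°₁ + n₂E°₂.
E°₃ = (1×+0.75 + 2×-0.43) / 3 = (-0.110) / 3 = -0.037 V.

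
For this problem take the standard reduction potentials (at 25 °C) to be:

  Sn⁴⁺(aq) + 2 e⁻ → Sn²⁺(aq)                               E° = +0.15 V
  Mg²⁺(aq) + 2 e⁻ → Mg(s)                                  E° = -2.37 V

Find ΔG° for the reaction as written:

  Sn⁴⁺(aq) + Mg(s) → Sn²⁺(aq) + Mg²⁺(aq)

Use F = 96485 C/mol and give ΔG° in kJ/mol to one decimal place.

As written, Sn⁴⁺/Sn²⁺ is reduced (cathode) and Mg²⁺/Mg is oxidised (anode), so E°cell = (+0.15) − (-2.37) = +2.52 V.
Balancing electrons gives n = 2.
ΔG° = −nFE° = −(2)(96485)(+2.52) = -486,284 J = -486.3 kJ/mol.

-486.3 kJ/mol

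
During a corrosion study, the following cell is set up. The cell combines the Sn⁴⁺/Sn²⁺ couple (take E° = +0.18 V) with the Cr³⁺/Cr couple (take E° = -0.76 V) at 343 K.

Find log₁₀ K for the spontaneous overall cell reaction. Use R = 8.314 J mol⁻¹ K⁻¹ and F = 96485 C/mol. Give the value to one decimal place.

82.9

Cathode: Sn⁴⁺/Sn²⁺; anode: Cr³⁺/Cr. E°cell = (+0.18) − (-0.76) = +0.94 V, with n = 6.
ΔG° = −nFE° = −RT ln K, so ln K = nFE°/(RT) = (6)(96485)(+0.94) / ((8.314)(343)) = 190.825.
log₁₀ K = 190.825 / ln 10 = 82.9.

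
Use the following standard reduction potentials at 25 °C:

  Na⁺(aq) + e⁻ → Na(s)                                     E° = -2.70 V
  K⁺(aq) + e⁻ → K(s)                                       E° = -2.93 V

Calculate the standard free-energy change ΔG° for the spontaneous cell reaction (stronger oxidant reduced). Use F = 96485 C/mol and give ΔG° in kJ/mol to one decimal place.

Na⁺/Na (E° = -2.70 V) is the cathode; K⁺/K (E° = -2.93 V) is the anode, so E°cell = +0.23 V.
Balancing electrons gives n = 1 (lcm of 1 and 1).
ΔG° = −nFE° = −(1)(96485)(+0.23) = -22,192 J = -22.2 kJ/mol.

-22.2 kJ/mol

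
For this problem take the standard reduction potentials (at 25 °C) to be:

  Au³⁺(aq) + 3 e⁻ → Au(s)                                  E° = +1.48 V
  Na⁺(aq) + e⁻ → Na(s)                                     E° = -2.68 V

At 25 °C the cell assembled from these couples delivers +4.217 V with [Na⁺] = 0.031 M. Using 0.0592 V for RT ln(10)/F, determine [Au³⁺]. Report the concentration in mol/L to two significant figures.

Au³⁺/Au is the cathode, Na⁺/Na the anode: E°cell = +4.16 V, n = 3.
Overall reaction: Au³⁺(aq) + 3 Na(s) → Au(s) + 3 Na⁺(aq); Q = [Na⁺]^3/[Au³⁺]^1.
From E = E° − (0.0592/n) log Q: log Q = (E° − E)·n/0.0592 = (+4.16 − (+4.217))·3/0.0592 = -2.8885.
So 1·log[Au³⁺] = 3·log(0.031) − log Q = -4.5259 − (-2.8885) = -1.6374; [Au³⁺] = 10^(-1.6374) ≈ 0.023 M.

0.023 M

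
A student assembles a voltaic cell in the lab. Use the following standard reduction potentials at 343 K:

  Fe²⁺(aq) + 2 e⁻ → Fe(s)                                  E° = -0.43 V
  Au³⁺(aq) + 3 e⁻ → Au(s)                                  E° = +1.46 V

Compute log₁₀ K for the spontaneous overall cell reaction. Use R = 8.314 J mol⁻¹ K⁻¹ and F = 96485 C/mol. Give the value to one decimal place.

166.6

Cathode: Au³⁺/Au; anode: Fe²⁺/Fe. E°cell = (+1.46) − (-0.43) = +1.89 V, with n = 6.
ΔG° = −nFE° = −RT ln K, so ln K = nFE°/(RT) = (6)(96485)(+1.89) / ((8.314)(343)) = 383.680.
log₁₀ K = 383.680 / ln 10 = 166.6.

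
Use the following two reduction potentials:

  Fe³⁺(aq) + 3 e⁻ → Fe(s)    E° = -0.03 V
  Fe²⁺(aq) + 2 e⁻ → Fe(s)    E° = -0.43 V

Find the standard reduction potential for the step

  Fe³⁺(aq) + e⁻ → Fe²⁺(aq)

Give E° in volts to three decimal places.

Sequential free energies add, so n₃E°₃ = n₁E°₁ + n₂E°₂.
With n₃ = 3, and the known step contributing 2×(-0.43) V, the unknown satisfies 1·E° = 3×(-0.03) − 2×(-0.43) = +0.770.
E° = +0.770 / 1 = +0.770 V.

+0.770 V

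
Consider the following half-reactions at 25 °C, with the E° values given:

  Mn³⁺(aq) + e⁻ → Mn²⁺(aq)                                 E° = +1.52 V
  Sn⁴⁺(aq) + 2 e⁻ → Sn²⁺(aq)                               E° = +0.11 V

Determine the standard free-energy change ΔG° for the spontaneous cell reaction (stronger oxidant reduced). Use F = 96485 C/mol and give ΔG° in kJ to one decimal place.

-272.1 kJ

Mn³⁺/Mn²⁺ (E° = +1.52 V) is the cathode; Sn⁴⁺/Sn²⁺ (E° = +0.11 V) is the anode, so E°cell = +1.41 V.
Balancing electrons gives n = 2 (lcm of 1 and 2).
ΔG° = −nFE° = −(2)(96485)(+1.41) = -272,088 J = -272.1 kJ.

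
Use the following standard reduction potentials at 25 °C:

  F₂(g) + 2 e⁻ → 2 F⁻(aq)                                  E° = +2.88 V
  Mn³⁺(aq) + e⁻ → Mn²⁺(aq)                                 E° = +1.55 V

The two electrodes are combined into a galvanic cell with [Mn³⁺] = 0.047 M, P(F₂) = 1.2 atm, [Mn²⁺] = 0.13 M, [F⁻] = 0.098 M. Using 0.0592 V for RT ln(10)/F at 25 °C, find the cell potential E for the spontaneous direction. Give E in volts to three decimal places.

+1.418 V

F₂/F⁻ is the cathode (higher E°), Mn³⁺/Mn²⁺ the anode: E°cell = +2.88 − (+1.55) = +1.33 V, n = 2.
Overall: F₂(g) + 2 Mn²⁺(aq) → 2 F⁻(aq) + 2 Mn³⁺(aq)
Q = [F⁻]^2·[Mn³⁺]^2 / (P(F₂)·[Mn²⁺]^2); log Q = -2.980.
E = E° − (0.0592/n) log Q = +1.33 − (0.0592/2)(-2.980) = +1.418 V.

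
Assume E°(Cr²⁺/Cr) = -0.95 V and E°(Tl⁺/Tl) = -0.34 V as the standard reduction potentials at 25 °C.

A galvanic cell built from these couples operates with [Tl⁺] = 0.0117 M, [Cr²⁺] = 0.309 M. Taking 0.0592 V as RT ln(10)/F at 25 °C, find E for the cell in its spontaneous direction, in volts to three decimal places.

Tl⁺/Tl is the cathode (higher E°), Cr²⁺/Cr the anode: E°cell = -0.34 − (-0.95) = +0.61 V, n = 2.
Overall: 2 Tl⁺(aq) + Cr(s) → 2 Tl(s) + Cr²⁺(aq)
Q = [Cr²⁺] / ([Tl⁺]^2); log Q = 3.354.
E = E° − (0.0592/n) log Q = +0.61 − (0.0592/2)(3.354) = +0.511 V.

+0.511 V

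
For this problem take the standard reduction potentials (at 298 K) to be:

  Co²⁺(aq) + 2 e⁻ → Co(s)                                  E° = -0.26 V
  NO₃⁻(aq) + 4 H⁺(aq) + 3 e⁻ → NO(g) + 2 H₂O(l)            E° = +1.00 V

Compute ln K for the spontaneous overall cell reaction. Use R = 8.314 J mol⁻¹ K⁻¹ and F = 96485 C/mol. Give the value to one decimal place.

Cathode: NO₃⁻/NO; anode: Co²⁺/Co. E°cell = (+1.00) − (-0.26) = +1.26 V, with n = 6.
ΔG° = −nFE° = −RT ln K, so ln K = nFE°/(RT) = (6)(96485)(+1.26) / ((8.314)(298)) = 294.412.

294.4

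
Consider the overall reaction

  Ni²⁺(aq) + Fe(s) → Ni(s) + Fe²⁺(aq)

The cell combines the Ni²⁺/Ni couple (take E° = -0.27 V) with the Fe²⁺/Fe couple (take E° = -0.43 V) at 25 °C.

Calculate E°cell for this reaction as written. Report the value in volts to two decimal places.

+0.16 V

The Ni²⁺/Ni couple has the higher reduction potential, so it is the cathode; Fe²⁺/Fe is oxidised at the anode.
E°cell = E°(cathode) − E°(anode) = (-0.27) − (-0.43) = +0.16 V.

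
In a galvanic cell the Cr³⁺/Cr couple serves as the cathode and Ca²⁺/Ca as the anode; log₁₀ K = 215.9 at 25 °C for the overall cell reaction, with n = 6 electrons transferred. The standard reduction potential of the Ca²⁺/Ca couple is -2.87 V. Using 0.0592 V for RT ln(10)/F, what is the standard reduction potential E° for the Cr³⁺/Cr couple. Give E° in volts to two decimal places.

E°cell = (0.0592/n)·log K = (0.0592/6)(215.9) = +2.130 V.
Since Cr³⁺/Cr is the cathode and Ca²⁺/Ca the anode, E°cell = E°(Cr³⁺/Cr) − E°(Ca²⁺/Ca).
So E°(Cr³⁺/Cr) = E°cell + E°(Ca²⁺/Ca) = +2.130 + (-2.87) = -0.74 V.

-0.74 V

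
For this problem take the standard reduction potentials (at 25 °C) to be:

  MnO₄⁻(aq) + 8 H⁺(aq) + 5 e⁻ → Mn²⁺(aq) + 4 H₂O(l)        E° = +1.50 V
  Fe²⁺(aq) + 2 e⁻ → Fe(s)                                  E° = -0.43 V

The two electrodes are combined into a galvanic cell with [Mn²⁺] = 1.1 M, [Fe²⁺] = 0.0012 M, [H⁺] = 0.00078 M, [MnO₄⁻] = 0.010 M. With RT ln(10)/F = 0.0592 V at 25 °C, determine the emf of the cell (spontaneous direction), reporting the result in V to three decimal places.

MnO₄⁻/Mn²⁺ is the cathode (higher E°), Fe²⁺/Fe the anode: E°cell = +1.50 − (-0.43) = +1.93 V, n = 10.
Overall: 2 MnO₄⁻(aq) + 16 H⁺(aq) + 5 Fe(s) → 2 Mn²⁺(aq) + 8 H₂O(l) + 5 Fe²⁺(aq)
Q = [Mn²⁺]^2·[Fe²⁺]^5 / ([MnO₄⁻]^2·[H⁺]^16); log Q = 39.205.
E = E° − (0.0592/n) log Q = +1.93 − (0.0592/10)(39.205) = +1.698 V.

+1.698 V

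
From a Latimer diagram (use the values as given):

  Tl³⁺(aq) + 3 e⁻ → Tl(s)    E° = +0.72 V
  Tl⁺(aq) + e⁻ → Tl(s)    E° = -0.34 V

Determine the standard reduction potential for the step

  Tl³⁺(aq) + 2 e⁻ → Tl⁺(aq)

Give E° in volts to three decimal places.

Sequential free energies add, so n₃E°₃ = n₁E°₁ + n₂E°₂.
With n₃ = 3, and the known step contributing 1×(-0.34) V, the unknown satisfies 2·E° = 3×(+0.72) − 1×(-0.34) = +2.500.
E° = +2.500 / 2 = +1.250 V.

+1.250 V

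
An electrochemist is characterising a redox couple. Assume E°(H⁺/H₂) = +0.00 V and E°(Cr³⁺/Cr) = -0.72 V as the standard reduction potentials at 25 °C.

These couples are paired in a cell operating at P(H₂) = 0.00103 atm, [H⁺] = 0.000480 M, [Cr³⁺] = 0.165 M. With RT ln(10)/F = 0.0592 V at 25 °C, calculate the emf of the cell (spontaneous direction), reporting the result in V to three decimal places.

H⁺/H₂ is the cathode (higher E°), Cr³⁺/Cr the anode: E°cell = +0.00 − (-0.72) = +0.72 V, n = 6.
Overall: 6 H⁺(aq) + 2 Cr(s) → 3 H₂(g) + 2 Cr³⁺(aq)
Q = P(H₂)^3·[Cr³⁺]^2 / ([H⁺]^6); log Q = 9.386.
E = E° − (0.0592/n) log Q = +0.72 − (0.0592/6)(9.386) = +0.627 V.

+0.627 V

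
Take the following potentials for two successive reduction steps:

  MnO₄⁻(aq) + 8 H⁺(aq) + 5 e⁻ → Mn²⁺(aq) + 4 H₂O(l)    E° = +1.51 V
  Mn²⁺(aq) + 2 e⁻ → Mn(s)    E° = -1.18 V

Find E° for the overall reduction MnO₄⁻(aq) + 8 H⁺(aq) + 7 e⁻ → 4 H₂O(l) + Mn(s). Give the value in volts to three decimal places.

+0.741 V

Standard free energies of sequential steps add: ΔG°₃ = ΔG°₁ + ΔG°₂, so n₃E°₃ = n₁E°₁ + n₂E°₂.
E°₃ = (5×+1.51 + 2×-1.18) / 7 = (+5.190) / 7 = +0.741 V.
Simply averaging or adding the two E° values would be wrong; the electron-weighted sum is required.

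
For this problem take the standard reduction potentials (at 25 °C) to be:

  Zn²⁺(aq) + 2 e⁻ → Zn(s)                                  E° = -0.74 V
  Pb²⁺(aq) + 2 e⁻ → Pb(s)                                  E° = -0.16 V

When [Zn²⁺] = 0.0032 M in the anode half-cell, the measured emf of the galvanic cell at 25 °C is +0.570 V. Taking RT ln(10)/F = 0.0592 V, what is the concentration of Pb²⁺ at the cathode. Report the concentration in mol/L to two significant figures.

0.0015 M

Pb²⁺/Pb is the cathode, Zn²⁺/Zn the anode: E°cell = +0.58 V, n = 2.
Overall reaction: Pb²⁺(aq) + Zn(s) → Pb(s) + Zn²⁺(aq); Q = [Zn²⁺]^1/[Pb²⁺]^1.
From E = E° − (0.0592/n) log Q: log Q = (E° − E)·n/0.0592 = (+0.58 − (+0.570))·2/0.0592 = 0.3378.
So 1·log[Pb²⁺] = 1·log(0.0032) − log Q = -2.4949 − (0.3378) = -2.8327; [Pb²⁺] = 10^(-2.8327) ≈ 0.0015 M.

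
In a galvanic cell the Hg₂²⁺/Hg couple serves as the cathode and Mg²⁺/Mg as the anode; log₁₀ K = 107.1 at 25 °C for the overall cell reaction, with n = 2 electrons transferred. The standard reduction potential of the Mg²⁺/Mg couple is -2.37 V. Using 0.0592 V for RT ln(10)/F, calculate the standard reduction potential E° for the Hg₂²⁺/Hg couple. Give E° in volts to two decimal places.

+0.80 V

E°cell = (0.0592/n)·log K = (0.0592/2)(107.1) = +3.170 V.
Since Hg₂²⁺/Hg is the cathode and Mg²⁺/Mg the anode, E°cell = E°(Hg₂²⁺/Hg) − E°(Mg²⁺/Mg).
So E°(Hg₂²⁺/Hg) = E°cell + E°(Mg²⁺/Mg) = +3.170 + (-2.37) = +0.80 V.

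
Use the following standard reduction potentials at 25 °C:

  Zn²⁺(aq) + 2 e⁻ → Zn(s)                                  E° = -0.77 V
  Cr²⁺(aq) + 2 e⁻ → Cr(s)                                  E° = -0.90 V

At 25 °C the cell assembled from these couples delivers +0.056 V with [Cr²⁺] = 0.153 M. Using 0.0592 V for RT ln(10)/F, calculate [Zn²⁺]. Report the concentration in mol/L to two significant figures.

Zn²⁺/Zn is the cathode, Cr²⁺/Cr the anode: E°cell = +0.13 V, n = 2.
Overall reaction: Zn²⁺(aq) + Cr(s) → Zn(s) + Cr²⁺(aq); Q = [Cr²⁺]^1/[Zn²⁺]^1.
From E = E° − (0.0592/n) log Q: log Q = (E° − E)·n/0.0592 = (+0.13 − (+0.056))·2/0.0592 = 2.5000.
So 1·log[Zn²⁺] = 1·log(0.153) − log Q = -0.8153 − (2.5000) = -3.3153; [Zn²⁺] = 10^(-3.3153) ≈ 0.00048 M.

0.00048 M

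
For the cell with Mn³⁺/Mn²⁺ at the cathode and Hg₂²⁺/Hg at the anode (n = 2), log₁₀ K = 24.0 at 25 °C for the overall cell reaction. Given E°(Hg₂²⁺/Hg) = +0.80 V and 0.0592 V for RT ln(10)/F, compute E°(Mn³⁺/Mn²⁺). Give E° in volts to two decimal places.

+1.51 V

E°cell = (0.0592/n)·log K = (0.0592/2)(24.0) = +0.710 V.
Since Mn³⁺/Mn²⁺ is the cathode and Hg₂²⁺/Hg the anode, E°cell = E°(Mn³⁺/Mn²⁺) − E°(Hg₂²⁺/Hg).
So E°(Mn³⁺/Mn²⁺) = E°cell + E°(Hg₂²⁺/Hg) = +0.710 + (+0.80) = +1.51 V.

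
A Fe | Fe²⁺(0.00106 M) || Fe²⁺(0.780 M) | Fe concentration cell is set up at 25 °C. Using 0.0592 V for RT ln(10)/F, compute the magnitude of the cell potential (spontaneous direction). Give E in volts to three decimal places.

+0.085 V

For a concentration cell E°cell = 0. The 0.780 M side is the cathode (reduction is favoured where [Fe²⁺] is higher).
With n = 2, E = −(0.0592/2) log([Fe²⁺]ₐₙ/[Fe²⁺]꜀ₐₜ) = −(0.0592/2) log(0.00106/0.78) = −(0.0592/2)(-2.867) = +0.085 V.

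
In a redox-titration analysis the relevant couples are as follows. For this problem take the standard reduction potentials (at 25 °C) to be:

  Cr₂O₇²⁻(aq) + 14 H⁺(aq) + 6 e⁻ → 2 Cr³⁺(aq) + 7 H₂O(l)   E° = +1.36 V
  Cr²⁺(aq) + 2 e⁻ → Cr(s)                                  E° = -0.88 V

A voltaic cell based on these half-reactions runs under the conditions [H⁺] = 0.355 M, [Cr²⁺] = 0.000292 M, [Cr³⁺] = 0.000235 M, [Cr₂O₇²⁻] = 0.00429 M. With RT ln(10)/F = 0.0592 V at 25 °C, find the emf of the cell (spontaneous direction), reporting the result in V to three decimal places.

+2.331 V

Cr₂O₇²⁻/Cr³⁺ is the cathode (higher E°), Cr²⁺/Cr the anode: E°cell = +1.36 − (-0.88) = +2.24 V, n = 6.
Overall: Cr₂O₇²⁻(aq) + 14 H⁺(aq) + 3 Cr(s) → 2 Cr³⁺(aq) + 7 H₂O(l) + 3 Cr²⁺(aq)
Q = [Cr³⁺]^2·[Cr²⁺]^3 / ([Cr₂O₇²⁻]·[H⁺]^14); log Q = -9.197.
E = E° − (0.0592/n) log Q = +2.24 − (0.0592/6)(-9.197) = +2.331 V.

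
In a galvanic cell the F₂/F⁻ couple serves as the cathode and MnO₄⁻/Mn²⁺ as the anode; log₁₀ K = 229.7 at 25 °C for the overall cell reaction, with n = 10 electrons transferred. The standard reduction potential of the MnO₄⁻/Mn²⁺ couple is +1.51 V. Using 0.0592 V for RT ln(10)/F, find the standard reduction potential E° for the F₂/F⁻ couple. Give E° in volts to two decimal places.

+2.87 V

E°cell = (0.0592/n)·log K = (0.0592/10)(229.7) = +1.360 V.
Since F₂/F⁻ is the cathode and MnO₄⁻/Mn²⁺ the anode, E°cell = E°(F₂/F⁻) − E°(MnO₄⁻/Mn²⁺).
So E°(F₂/F⁻) = E°cell + E°(MnO₄⁻/Mn²⁺) = +1.360 + (+1.51) = +2.87 V.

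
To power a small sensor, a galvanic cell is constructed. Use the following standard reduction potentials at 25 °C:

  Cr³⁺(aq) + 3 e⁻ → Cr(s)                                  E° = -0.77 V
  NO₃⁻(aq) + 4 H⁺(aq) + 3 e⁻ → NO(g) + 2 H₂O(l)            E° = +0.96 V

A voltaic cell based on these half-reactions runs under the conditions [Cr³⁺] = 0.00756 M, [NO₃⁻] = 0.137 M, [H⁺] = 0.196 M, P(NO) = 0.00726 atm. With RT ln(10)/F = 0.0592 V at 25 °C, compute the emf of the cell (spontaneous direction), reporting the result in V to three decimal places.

+1.741 V

NO₃⁻/NO is the cathode (higher E°), Cr³⁺/Cr the anode: E°cell = +0.96 − (-0.77) = +1.73 V, n = 3.
Overall: NO₃⁻(aq) + 4 H⁺(aq) + Cr(s) → NO(g) + 2 H₂O(l) + Cr³⁺(aq)
Q = P(NO)·[Cr³⁺] / ([NO₃⁻]·[H⁺]^4); log Q = -0.566.
E = E° − (0.0592/n) log Q = +1.73 − (0.0592/3)(-0.566) = +1.741 V.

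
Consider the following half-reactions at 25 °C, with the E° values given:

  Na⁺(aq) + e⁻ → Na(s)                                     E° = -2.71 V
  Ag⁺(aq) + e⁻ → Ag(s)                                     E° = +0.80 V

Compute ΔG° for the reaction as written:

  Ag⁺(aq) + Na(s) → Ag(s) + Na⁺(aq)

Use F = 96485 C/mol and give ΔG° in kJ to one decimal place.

As written, Ag⁺/Ag is reduced (cathode) and Na⁺/Na is oxidised (anode), so E°cell = (+0.80) − (-2.71) = +3.51 V.
Balancing electrons gives n = 1.
ΔG° = −nFE° = −(1)(96485)(+3.51) = -338,662 J = -338.7 kJ.

-338.7 kJ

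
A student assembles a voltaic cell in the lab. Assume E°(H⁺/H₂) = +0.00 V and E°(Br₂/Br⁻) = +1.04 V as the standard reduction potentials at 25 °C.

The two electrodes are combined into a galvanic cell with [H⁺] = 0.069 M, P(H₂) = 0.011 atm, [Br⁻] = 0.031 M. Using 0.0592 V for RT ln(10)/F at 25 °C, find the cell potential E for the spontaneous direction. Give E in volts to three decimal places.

Br₂/Br⁻ is the cathode (higher E°), H⁺/H₂ the anode: E°cell = +1.04 − (+0.00) = +1.04 V, n = 2.
Overall: Br₂(l) + H₂(g) → 2 Br⁻(aq) + 2 H⁺(aq)
Q = [Br⁻]^2·[H⁺]^2 / (P(H₂)); log Q = -3.381.
E = E° − (0.0592/n) log Q = +1.04 − (0.0592/2)(-3.381) = +1.140 V.

+1.140 V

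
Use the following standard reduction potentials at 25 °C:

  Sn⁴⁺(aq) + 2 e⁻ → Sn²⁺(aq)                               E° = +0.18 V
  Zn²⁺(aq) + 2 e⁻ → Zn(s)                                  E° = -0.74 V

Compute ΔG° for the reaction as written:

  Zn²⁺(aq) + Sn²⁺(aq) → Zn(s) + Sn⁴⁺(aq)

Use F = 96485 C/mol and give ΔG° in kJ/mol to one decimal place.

+177.5 kJ/mol

As written, Zn²⁺/Zn is reduced (cathode) and Sn⁴⁺/Sn²⁺ is oxidised (anode), so E°cell = (-0.74) − (+0.18) = -0.92 V.
Balancing electrons gives n = 2.
ΔG° = −nFE° = −(2)(96485)(-0.92) = 177,532 J = +177.5 kJ/mol.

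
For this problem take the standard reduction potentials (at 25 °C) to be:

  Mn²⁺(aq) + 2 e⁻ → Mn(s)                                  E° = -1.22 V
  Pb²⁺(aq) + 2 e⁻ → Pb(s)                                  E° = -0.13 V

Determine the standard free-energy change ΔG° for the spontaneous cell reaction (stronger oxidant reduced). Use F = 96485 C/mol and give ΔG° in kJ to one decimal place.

-210.3 kJ

Pb²⁺/Pb (E° = -0.13 V) is the cathode; Mn²⁺/Mn (E° = -1.22 V) is the anode, so E°cell = +1.09 V.
Balancing electrons gives n = 2 (lcm of 2 and 2).
ΔG° = −nFE° = −(2)(96485)(+1.09) = -210,337 J = -210.3 kJ.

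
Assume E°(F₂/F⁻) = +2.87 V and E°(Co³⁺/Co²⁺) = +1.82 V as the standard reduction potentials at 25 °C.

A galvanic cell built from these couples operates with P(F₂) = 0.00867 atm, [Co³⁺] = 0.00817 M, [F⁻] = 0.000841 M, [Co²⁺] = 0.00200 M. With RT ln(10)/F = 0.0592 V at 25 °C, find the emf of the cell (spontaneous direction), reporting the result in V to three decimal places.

F₂/F⁻ is the cathode (higher E°), Co³⁺/Co²⁺ the anode: E°cell = +2.87 − (+1.82) = +1.05 V, n = 2.
Overall: F₂(g) + 2 Co²⁺(aq) → 2 F⁻(aq) + 2 Co³⁺(aq)
Q = [F⁻]^2·[Co³⁺]^2 / (P(F₂)·[Co²⁺]^2); log Q = -2.866.
E = E° − (0.0592/n) log Q = +1.05 − (0.0592/2)(-2.866) = +1.135 V.

+1.135 V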